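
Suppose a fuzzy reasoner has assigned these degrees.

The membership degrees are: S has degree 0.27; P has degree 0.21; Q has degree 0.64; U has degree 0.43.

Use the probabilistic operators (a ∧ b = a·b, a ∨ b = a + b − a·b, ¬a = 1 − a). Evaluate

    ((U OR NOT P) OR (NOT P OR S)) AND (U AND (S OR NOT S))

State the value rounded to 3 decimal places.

NOT P = 1 − 0.2100 = 0.7900
U OR NOT P = a + b − a·b on (0.4300, 0.7900) = 0.8803
NOT P = 1 − 0.2100 = 0.7900
NOT P OR S = a + b − a·b on (0.7900, 0.2700) = 0.8467
(U OR NOT P) OR (NOT P OR S) = a + b − a·b on (0.8803, 0.8467) = 0.9816
NOT S = 1 − 0.2700 = 0.7300
S OR NOT S = a + b − a·b on (0.2700, 0.7300) = 0.8029
U AND (S OR NOT S) = a·b on (0.4300, 0.8029) = 0.3452
((U OR NOT P) OR (NOT P OR S)) AND (U AND (S OR NOT S)) = a·b on (0.9816, 0.3452) = 0.3389

0.339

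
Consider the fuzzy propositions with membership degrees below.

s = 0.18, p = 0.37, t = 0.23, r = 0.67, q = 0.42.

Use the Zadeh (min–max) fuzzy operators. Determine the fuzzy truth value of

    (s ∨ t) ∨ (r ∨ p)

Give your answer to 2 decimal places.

0.67

s ∨ t = max(a, b) on (0.18, 0.23) = 0.23
r ∨ p = max(a, b) on (0.67, 0.37) = 0.67
(s ∨ t) ∨ (r ∨ p) = max(a, b) on (0.23, 0.67) = 0.67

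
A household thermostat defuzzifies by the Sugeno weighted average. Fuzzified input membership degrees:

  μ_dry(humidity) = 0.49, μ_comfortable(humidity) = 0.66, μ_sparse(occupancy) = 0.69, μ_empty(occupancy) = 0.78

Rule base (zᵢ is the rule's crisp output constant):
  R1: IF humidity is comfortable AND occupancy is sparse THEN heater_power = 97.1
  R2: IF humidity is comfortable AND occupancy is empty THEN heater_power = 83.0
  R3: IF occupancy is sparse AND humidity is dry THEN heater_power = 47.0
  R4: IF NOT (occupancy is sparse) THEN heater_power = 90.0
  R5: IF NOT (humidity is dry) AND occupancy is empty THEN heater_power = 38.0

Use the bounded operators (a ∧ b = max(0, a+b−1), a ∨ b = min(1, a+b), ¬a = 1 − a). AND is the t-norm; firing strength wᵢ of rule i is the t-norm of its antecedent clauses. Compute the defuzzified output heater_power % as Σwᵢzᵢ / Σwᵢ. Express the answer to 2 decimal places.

R1 (z=97.1): comfortable=0.66, sparse=0.69; AND[max(0, a+b−1)] → w = 0.35
R2 (z=83.0): comfortable=0.66, empty=0.78; AND[max(0, a+b−1)] → w = 0.44
R3 (z=47.0): sparse=0.69, dry=0.49; AND[max(0, a+b−1)] → w = 0.18
R4 (z=90.0): ¬sparse=1−0.69=0.31 → w = 0.31
R5 (z=38.0): ¬dry=1−0.49=0.51, empty=0.78; AND[max(0, a+b−1)] → w = 0.29
Weighted average = (0.35·97.1 + 0.44·83.0 + 0.18·47.0 + 0.31·90.0 + 0.29·38.0) / (0.35 + 0.44 + 0.18 + 0.31 + 0.29)
  = 117.8850 / 1.5700 = 75.09

75.09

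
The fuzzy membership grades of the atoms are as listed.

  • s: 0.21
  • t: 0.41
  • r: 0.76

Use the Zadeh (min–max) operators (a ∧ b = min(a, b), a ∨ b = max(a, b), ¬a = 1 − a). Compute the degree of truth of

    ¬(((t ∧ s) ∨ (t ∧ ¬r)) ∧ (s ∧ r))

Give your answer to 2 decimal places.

0.79

t ∧ s = min(a, b) on (0.41, 0.21) = 0.21
¬r = 1 − 0.76 = 0.24
t ∧ ¬r = min(a, b) on (0.41, 0.24) = 0.24
(t ∧ s) ∨ (t ∧ ¬r) = max(a, b) on (0.21, 0.24) = 0.24
s ∧ r = min(a, b) on (0.21, 0.76) = 0.21
((t ∧ s) ∨ (t ∧ ¬r)) ∧ (s ∧ r) = min(a, b) on (0.24, 0.21) = 0.21
¬(((t ∧ s) ∨ (t ∧ ¬r)) ∧ (s ∧ r)) = 1 − 0.21 = 0.79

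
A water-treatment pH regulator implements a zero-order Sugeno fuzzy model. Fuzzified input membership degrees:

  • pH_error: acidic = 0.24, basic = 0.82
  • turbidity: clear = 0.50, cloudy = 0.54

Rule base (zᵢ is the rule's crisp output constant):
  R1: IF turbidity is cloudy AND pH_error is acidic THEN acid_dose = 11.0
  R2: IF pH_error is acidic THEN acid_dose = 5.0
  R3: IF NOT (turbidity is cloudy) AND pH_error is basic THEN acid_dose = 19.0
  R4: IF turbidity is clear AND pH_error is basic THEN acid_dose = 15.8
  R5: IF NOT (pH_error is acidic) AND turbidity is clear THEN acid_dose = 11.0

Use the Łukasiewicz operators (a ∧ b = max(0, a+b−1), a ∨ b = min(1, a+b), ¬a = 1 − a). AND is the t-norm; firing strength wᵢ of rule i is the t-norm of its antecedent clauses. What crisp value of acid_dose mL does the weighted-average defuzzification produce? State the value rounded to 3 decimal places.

13.124

R1 (z=11.0): cloudy=0.54, acidic=0.24; AND[max(0, a+b−1)] → w = 0.00
R2 (z=5.0): acidic=0.24 → w = 0.24
R3 (z=19.0): ¬cloudy=1−0.54=0.46, basic=0.82; AND[max(0, a+b−1)] → w = 0.28
R4 (z=15.8): clear=0.50, basic=0.82; AND[max(0, a+b−1)] → w = 0.32
R5 (z=11.0): ¬acidic=1−0.24=0.76, clear=0.50; AND[max(0, a+b−1)] → w = 0.26
Weighted average = (0.00·11.0 + 0.24·5.0 + 0.28·19.0 + 0.32·15.8 + 0.26·11.0) / (0.00 + 0.24 + 0.28 + 0.32 + 0.26)
  = 14.4360 / 1.1000 = 13.124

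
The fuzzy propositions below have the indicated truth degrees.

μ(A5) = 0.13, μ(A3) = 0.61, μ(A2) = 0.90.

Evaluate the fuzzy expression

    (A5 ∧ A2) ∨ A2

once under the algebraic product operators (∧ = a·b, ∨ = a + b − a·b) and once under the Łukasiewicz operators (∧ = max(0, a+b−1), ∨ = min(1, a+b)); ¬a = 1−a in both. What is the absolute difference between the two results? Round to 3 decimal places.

Under algebraic product:
  A5 ∧ A2 = a·b on (0.1300, 0.9000) = 0.1170
  (A5 ∧ A2) ∨ A2 = a + b − a·b on (0.1170, 0.9000) = 0.9117
  → value = 0.9117
Under Łukasiewicz:
  A5 ∧ A2 = max(0, a+b−1) on (0.13, 0.90) = 0.03
  (A5 ∧ A2) ∨ A2 = min(1, a+b) on (0.03, 0.90) = 0.93
  → value = 0.9300
|0.9117 − 0.9300| = 0.018

0.018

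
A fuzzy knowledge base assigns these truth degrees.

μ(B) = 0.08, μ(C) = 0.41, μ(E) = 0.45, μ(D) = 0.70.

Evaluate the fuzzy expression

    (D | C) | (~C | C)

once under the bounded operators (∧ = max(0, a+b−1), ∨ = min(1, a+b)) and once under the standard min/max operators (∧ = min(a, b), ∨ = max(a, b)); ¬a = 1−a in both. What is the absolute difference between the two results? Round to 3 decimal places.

0.300

Under bounded:
  D | C = min(1, a+b) on (0.70, 0.41) = 1.00
  ~C = 1 − 0.41 = 0.59
  ~C | C = min(1, a+b) on (0.59, 0.41) = 1.00
  (D | C) | (~C | C) = min(1, a+b) on (1.00, 1.00) = 1.00
  → value = 1.0000
Under standard min/max:
  D | C = max(a, b) on (0.70, 0.41) = 0.70
  ~C = 1 − 0.41 = 0.59
  ~C | C = max(a, b) on (0.59, 0.41) = 0.59
  (D | C) | (~C | C) = max(a, b) on (0.70, 0.59) = 0.70
  → value = 0.7000
|1.0000 − 0.7000| = 0.300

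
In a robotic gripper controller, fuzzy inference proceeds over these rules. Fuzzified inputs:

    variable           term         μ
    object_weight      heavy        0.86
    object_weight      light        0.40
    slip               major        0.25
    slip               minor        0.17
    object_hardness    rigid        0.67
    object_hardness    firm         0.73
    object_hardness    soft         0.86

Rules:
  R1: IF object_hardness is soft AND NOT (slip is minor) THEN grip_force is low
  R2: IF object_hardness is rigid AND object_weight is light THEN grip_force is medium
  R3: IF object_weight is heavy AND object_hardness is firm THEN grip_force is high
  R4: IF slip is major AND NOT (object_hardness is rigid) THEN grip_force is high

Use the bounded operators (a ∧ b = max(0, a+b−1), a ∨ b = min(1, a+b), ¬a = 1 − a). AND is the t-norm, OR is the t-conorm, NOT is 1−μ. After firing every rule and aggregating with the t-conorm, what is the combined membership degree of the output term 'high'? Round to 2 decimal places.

0.59

R1: soft=0.86, ¬minor=1−0.17=0.83; AND[max(0, a+b−1)] → w = 0.69
R2: rigid=0.67, light=0.40; AND[max(0, a+b−1)] → w = 0.07
R3: heavy=0.86, firm=0.73; AND[max(0, a+b−1)] → w = 0.59
R4: major=0.25, ¬rigid=1−0.67=0.33; AND[max(0, a+b−1)] → w = 0.00
Rules with consequent 'high': {R3, R4} → strengths 0.59, 0.00
Aggregate via t-conorm [min(1, a+b)]: 0.59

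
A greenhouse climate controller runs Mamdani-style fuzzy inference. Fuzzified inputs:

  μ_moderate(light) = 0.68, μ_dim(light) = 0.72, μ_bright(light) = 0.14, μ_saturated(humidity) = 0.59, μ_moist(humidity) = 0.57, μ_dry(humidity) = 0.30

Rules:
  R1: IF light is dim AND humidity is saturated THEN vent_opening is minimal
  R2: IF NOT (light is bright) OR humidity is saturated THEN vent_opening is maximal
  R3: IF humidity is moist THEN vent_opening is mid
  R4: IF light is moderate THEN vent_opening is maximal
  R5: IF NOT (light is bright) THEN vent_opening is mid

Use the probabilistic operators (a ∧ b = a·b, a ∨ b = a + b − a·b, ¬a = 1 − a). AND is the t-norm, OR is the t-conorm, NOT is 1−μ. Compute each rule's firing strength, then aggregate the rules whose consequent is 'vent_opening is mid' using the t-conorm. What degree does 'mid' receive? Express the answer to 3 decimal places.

0.940

R1: dim=0.72, saturated=0.59; AND[a·b] → w = 0.4248
R2: ¬bright=1−0.14=0.86, saturated=0.59; OR[a + b − a·b] → w = 0.9426
R3: moist=0.57 → w = 0.5700
R4: moderate=0.68 → w = 0.6800
R5: ¬bright=1−0.14=0.86 → w = 0.8600
Rules with consequent 'mid': {R3, R5} → strengths 0.5700, 0.8600
Aggregate via t-conorm [a + b − a·b]: 0.9398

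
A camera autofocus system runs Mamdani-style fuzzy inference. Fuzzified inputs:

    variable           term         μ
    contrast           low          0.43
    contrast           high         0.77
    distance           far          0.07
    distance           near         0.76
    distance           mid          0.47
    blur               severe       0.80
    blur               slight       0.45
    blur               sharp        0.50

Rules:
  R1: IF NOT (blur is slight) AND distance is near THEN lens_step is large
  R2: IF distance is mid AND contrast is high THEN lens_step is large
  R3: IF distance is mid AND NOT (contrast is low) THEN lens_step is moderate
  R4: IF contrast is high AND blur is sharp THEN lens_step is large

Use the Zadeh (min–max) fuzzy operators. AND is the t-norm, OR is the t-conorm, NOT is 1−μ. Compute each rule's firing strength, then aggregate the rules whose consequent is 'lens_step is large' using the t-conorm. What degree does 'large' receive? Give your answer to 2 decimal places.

0.55

R1: ¬slight=1−0.45=0.55, near=0.76; AND[min(a, b)] → w = 0.55
R2: mid=0.47, high=0.77; AND[min(a, b)] → w = 0.47
R3: mid=0.47, ¬low=1−0.43=0.57; AND[min(a, b)] → w = 0.47
R4: high=0.77, sharp=0.50; AND[min(a, b)] → w = 0.50
Rules with consequent 'large': {R1, R2, R4} → strengths 0.55, 0.47, 0.50
Aggregate via t-conorm [max(a, b)]: 0.55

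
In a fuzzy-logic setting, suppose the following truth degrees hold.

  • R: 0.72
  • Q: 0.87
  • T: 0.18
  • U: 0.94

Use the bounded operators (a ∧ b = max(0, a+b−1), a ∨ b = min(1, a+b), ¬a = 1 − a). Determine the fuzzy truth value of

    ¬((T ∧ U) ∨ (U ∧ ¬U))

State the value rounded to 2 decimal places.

0.88

T ∧ U = max(0, a+b−1) on (0.18, 0.94) = 0.12
¬U = 1 − 0.94 = 0.06
U ∧ ¬U = max(0, a+b−1) on (0.94, 0.06) = 0.00
(T ∧ U) ∨ (U ∧ ¬U) = min(1, a+b) on (0.12, 0.00) = 0.12
¬((T ∧ U) ∨ (U ∧ ¬U)) = 1 − 0.12 = 0.88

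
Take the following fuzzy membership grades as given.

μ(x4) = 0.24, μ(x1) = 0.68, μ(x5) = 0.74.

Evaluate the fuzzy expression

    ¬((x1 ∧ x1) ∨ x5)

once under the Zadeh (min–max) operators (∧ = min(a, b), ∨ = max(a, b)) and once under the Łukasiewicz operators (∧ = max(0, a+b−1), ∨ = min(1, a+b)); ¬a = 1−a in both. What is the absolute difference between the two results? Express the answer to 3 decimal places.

Under Zadeh (min–max):
  x1 ∧ x1 = min(a, b) on (0.68, 0.68) = 0.68
  (x1 ∧ x1) ∨ x5 = max(a, b) on (0.68, 0.74) = 0.74
  ¬((x1 ∧ x1) ∨ x5) = 1 − 0.74 = 0.26
  → value = 0.2600
Under Łukasiewicz:
  x1 ∧ x1 = max(0, a+b−1) on (0.68, 0.68) = 0.36
  (x1 ∧ x1) ∨ x5 = min(1, a+b) on (0.36, 0.74) = 1.00
  ¬((x1 ∧ x1) ∨ x5) = 1 − 1.00 = 0.00
  → value = 0.0000
|0.2600 − 0.0000| = 0.260

0.260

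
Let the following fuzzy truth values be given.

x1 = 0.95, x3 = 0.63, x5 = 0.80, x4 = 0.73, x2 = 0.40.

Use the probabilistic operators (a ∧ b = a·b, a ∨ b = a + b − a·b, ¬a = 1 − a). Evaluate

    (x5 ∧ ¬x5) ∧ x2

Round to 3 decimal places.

0.064

¬x5 = 1 − 0.8000 = 0.2000
x5 ∧ ¬x5 = a·b on (0.8000, 0.2000) = 0.1600
(x5 ∧ ¬x5) ∧ x2 = a·b on (0.1600, 0.4000) = 0.0640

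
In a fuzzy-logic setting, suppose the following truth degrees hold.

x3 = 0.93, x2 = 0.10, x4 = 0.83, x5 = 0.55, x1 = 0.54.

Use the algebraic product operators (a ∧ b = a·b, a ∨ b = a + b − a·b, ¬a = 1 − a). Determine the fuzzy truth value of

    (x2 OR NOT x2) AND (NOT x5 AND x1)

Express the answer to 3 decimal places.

0.221

NOT x2 = 1 − 0.1000 = 0.9000
x2 OR NOT x2 = a + b − a·b on (0.1000, 0.9000) = 0.9100
NOT x5 = 1 − 0.5500 = 0.4500
NOT x5 AND x1 = a·b on (0.4500, 0.5400) = 0.2430
(x2 OR NOT x2) AND (NOT x5 AND x1) = a·b on (0.9100, 0.2430) = 0.2211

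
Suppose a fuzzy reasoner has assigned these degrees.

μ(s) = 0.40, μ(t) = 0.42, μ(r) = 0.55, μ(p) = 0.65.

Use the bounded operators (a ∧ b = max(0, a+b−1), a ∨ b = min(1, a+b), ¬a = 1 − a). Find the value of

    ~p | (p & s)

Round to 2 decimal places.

0.40

~p = 1 − 0.65 = 0.35
p & s = max(0, a+b−1) on (0.65, 0.40) = 0.05
~p | (p & s) = min(1, a+b) on (0.35, 0.05) = 0.40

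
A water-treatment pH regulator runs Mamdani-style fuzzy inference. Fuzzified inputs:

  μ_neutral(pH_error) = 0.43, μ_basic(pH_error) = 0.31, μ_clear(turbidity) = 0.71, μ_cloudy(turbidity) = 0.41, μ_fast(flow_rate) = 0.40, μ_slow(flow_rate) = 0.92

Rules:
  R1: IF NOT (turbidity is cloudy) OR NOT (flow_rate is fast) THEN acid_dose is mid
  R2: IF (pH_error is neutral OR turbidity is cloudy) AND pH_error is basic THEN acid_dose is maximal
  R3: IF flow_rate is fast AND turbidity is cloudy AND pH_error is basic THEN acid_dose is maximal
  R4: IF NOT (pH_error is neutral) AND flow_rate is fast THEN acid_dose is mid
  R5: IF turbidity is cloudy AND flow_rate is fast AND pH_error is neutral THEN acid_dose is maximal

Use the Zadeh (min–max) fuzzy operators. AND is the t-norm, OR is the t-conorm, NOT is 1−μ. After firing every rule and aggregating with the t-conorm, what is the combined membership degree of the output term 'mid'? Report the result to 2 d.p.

R1: ¬cloudy=1−0.41=0.59, ¬fast=1−0.40=0.60; OR[max(a, b)] → w = 0.60
R2: (neutral=0.43 OR cloudy=0.41) = 0.43; AND[min(a, b)] with basic=0.31 → w = 0.31
R3: fast=0.40, cloudy=0.41, basic=0.31; AND[min(a, b)] → w = 0.31
R4: ¬neutral=1−0.43=0.57, fast=0.40; AND[min(a, b)] → w = 0.40
R5: cloudy=0.41, fast=0.40, neutral=0.43; AND[min(a, b)] → w = 0.40
Rules with consequent 'mid': {R1, R4} → strengths 0.60, 0.40
Aggregate via t-conorm [max(a, b)]: 0.60

0.60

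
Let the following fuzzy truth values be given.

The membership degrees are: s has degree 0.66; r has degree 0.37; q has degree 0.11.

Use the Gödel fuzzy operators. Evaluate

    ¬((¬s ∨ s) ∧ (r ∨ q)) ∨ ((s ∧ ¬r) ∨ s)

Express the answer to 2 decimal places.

¬s = 1 − 0.66 = 0.34
¬s ∨ s = max(a, b) on (0.34, 0.66) = 0.66
r ∨ q = max(a, b) on (0.37, 0.11) = 0.37
(¬s ∨ s) ∧ (r ∨ q) = min(a, b) on (0.66, 0.37) = 0.37
¬((¬s ∨ s) ∧ (r ∨ q)) = 1 − 0.37 = 0.63
¬r = 1 − 0.37 = 0.63
s ∧ ¬r = min(a, b) on (0.66, 0.63) = 0.63
(s ∧ ¬r) ∨ s = max(a, b) on (0.63, 0.66) = 0.66
¬((¬s ∨ s) ∧ (r ∨ q)) ∨ ((s ∧ ¬r) ∨ s) = max(a, b) on (0.63, 0.66) = 0.66

0.66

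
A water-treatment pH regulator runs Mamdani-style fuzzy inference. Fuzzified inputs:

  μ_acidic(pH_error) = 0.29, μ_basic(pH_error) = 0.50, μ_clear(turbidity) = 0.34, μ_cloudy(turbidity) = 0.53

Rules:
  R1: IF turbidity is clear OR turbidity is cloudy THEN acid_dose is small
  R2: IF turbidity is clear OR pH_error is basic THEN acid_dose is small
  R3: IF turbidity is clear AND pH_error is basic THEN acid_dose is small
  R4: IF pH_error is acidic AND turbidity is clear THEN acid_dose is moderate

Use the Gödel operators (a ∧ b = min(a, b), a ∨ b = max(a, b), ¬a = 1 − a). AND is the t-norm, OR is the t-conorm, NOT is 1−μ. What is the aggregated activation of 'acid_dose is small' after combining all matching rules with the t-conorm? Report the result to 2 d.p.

0.53

R1: clear=0.34, cloudy=0.53; OR[max(a, b)] → w = 0.53
R2: clear=0.34, basic=0.50; OR[max(a, b)] → w = 0.50
R3: clear=0.34, basic=0.50; AND[min(a, b)] → w = 0.34
R4: acidic=0.29, clear=0.34; AND[min(a, b)] → w = 0.29
Rules with consequent 'small': {R1, R2, R3} → strengths 0.53, 0.50, 0.34
Aggregate via t-conorm [max(a, b)]: 0.53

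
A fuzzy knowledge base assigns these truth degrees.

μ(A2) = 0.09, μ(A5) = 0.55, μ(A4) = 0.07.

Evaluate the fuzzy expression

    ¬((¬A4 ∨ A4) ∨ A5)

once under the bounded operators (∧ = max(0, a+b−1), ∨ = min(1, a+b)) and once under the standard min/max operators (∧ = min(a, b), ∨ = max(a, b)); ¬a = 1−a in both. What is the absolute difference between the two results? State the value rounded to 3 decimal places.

Under bounded:
  ¬A4 = 1 − 0.07 = 0.93
  ¬A4 ∨ A4 = min(1, a+b) on (0.93, 0.07) = 1.00
  (¬A4 ∨ A4) ∨ A5 = min(1, a+b) on (1.00, 0.55) = 1.00
  ¬((¬A4 ∨ A4) ∨ A5) = 1 − 1.00 = 0.00
  → value = 0.0000
Under standard min/max:
  ¬A4 = 1 − 0.07 = 0.93
  ¬A4 ∨ A4 = max(a, b) on (0.93, 0.07) = 0.93
  (¬A4 ∨ A4) ∨ A5 = max(a, b) on (0.93, 0.55) = 0.93
  ¬((¬A4 ∨ A4) ∨ A5) = 1 − 0.93 = 0.07
  → value = 0.0700
|0.0000 − 0.0700| = 0.070

0.070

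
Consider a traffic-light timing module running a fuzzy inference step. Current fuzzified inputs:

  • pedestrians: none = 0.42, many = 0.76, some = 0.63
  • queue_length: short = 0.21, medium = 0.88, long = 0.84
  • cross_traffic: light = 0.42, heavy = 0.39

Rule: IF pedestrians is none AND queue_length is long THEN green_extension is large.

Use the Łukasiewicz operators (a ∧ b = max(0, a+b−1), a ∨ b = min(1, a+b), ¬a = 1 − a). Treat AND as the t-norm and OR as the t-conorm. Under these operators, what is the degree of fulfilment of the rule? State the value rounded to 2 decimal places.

firing strength: none=0.42, long=0.84; AND[max(0, a+b−1)] → w = 0.26

0.26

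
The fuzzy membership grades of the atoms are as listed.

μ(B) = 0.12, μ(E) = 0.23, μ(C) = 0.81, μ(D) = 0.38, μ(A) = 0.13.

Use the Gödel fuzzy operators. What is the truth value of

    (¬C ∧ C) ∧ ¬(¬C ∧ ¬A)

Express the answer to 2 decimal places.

0.19

¬C = 1 − 0.81 = 0.19
¬C ∧ C = min(a, b) on (0.19, 0.81) = 0.19
¬C = 1 − 0.81 = 0.19
¬A = 1 − 0.13 = 0.87
¬C ∧ ¬A = min(a, b) on (0.19, 0.87) = 0.19
¬(¬C ∧ ¬A) = 1 − 0.19 = 0.81
(¬C ∧ C) ∧ ¬(¬C ∧ ¬A) = min(a, b) on (0.19, 0.81) = 0.19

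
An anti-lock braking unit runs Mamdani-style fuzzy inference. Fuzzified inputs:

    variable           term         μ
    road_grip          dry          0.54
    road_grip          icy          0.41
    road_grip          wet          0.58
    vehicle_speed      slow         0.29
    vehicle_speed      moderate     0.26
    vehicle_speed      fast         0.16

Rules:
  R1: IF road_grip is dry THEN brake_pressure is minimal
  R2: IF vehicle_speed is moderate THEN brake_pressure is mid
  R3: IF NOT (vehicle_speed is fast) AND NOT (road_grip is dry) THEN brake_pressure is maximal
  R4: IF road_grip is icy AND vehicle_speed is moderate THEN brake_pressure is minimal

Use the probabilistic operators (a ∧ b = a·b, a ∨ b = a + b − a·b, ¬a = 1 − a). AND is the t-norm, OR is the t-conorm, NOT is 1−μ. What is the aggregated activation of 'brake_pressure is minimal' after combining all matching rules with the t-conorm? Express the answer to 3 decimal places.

0.589

R1: dry=0.54 → w = 0.5400
R2: moderate=0.26 → w = 0.2600
R3: ¬fast=1−0.16=0.84, ¬dry=1−0.54=0.46; AND[a·b] → w = 0.3864
R4: icy=0.41, moderate=0.26; AND[a·b] → w = 0.1066
Rules with consequent 'minimal': {R1, R4} → strengths 0.5400, 0.1066
Aggregate via t-conorm [a + b − a·b]: 0.5890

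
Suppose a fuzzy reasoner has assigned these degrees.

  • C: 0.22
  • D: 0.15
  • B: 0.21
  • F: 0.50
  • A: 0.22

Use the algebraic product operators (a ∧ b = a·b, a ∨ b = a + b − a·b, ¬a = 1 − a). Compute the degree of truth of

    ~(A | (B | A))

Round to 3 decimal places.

B | A = a + b − a·b on (0.2100, 0.2200) = 0.3838
A | (B | A) = a + b − a·b on (0.2200, 0.3838) = 0.5194
~(A | (B | A)) = 1 − 0.5194 = 0.4806

0.481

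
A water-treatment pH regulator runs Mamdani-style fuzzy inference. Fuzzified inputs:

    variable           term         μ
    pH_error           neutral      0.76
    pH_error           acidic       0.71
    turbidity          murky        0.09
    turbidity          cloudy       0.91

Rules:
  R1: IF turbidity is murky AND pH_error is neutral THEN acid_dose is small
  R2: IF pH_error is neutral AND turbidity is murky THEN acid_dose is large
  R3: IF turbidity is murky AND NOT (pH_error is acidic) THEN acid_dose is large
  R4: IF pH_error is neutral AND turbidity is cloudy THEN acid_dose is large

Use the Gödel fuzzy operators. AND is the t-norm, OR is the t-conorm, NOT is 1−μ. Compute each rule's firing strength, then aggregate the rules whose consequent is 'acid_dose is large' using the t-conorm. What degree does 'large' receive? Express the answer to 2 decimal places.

0.76

R1: murky=0.09, neutral=0.76; AND[min(a, b)] → w = 0.09
R2: neutral=0.76, murky=0.09; AND[min(a, b)] → w = 0.09
R3: murky=0.09, ¬acidic=1−0.71=0.29; AND[min(a, b)] → w = 0.09
R4: neutral=0.76, cloudy=0.91; AND[min(a, b)] → w = 0.76
Rules with consequent 'large': {R2, R3, R4} → strengths 0.09, 0.09, 0.76
Aggregate via t-conorm [max(a, b)]: 0.76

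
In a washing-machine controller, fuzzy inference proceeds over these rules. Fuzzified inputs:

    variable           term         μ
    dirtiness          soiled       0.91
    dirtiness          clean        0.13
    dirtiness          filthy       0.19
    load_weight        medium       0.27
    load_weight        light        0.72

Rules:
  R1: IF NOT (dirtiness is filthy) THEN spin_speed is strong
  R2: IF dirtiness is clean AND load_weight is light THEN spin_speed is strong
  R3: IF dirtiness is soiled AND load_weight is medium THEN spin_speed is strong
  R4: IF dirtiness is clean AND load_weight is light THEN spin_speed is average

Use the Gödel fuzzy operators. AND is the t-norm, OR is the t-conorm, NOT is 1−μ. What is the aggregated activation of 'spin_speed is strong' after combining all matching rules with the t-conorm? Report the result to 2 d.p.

0.81

R1: ¬filthy=1−0.19=0.81 → w = 0.81
R2: clean=0.13, light=0.72; AND[min(a, b)] → w = 0.13
R3: soiled=0.91, medium=0.27; AND[min(a, b)] → w = 0.27
R4: clean=0.13, light=0.72; AND[min(a, b)] → w = 0.13
Rules with consequent 'strong': {R1, R2, R3} → strengths 0.81, 0.13, 0.27
Aggregate via t-conorm [max(a, b)]: 0.81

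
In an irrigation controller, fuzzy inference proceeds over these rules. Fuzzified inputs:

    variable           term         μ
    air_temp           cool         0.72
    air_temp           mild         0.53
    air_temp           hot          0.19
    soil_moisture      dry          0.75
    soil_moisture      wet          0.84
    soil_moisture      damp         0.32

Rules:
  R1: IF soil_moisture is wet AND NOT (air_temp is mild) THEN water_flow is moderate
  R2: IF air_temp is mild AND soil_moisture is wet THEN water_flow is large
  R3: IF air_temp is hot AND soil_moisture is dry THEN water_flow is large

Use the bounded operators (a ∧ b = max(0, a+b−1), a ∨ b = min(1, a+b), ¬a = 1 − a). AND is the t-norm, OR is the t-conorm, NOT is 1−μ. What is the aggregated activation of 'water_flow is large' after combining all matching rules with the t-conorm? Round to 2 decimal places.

R1: wet=0.84, ¬mild=1−0.53=0.47; AND[max(0, a+b−1)] → w = 0.31
R2: mild=0.53, wet=0.84; AND[max(0, a+b−1)] → w = 0.37
R3: hot=0.19, dry=0.75; AND[max(0, a+b−1)] → w = 0.00
Rules with consequent 'large': {R2, R3} → strengths 0.37, 0.00
Aggregate via t-conorm [min(1, a+b)]: 0.37

0.37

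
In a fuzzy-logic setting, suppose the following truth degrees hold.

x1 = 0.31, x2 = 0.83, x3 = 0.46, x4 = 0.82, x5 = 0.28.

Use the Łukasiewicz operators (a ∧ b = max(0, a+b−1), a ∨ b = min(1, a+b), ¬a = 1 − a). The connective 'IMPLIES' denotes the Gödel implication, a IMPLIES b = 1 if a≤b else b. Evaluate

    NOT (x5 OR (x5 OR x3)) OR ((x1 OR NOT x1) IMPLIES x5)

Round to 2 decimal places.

x5 OR x3 = min(1, a+b) on (0.28, 0.46) = 0.74
x5 OR (x5 OR x3) = min(1, a+b) on (0.28, 0.74) = 1.00
NOT (x5 OR (x5 OR x3)) = 1 − 1.00 = 0.00
NOT x1 = 1 − 0.31 = 0.69
x1 OR NOT x1 = min(1, a+b) on (0.31, 0.69) = 1.00
(x1 OR NOT x1) IMPLIES x5  [Gödel: 1 if a≤b else b] with a=1.00, b=0.28 → 0.28
NOT (x5 OR (x5 OR x3)) OR ((x1 OR NOT x1) IMPLIES x5) = min(1, a+b) on (0.00, 0.28) = 0.28

0.28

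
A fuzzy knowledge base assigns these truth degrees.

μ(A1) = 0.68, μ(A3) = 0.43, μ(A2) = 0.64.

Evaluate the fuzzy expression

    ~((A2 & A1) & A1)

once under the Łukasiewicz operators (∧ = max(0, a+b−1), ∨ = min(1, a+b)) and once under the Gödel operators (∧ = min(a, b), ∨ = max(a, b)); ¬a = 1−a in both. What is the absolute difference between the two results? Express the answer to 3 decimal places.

Under Łukasiewicz:
  A2 & A1 = max(0, a+b−1) on (0.64, 0.68) = 0.32
  (A2 & A1) & A1 = max(0, a+b−1) on (0.32, 0.68) = 0.00
  ~((A2 & A1) & A1) = 1 − 0.00 = 1.00
  → value = 1.0000
Under Gödel:
  A2 & A1 = min(a, b) on (0.64, 0.68) = 0.64
  (A2 & A1) & A1 = min(a, b) on (0.64, 0.68) = 0.64
  ~((A2 & A1) & A1) = 1 − 0.64 = 0.36
  → value = 0.3600
|1.0000 − 0.3600| = 0.640

0.640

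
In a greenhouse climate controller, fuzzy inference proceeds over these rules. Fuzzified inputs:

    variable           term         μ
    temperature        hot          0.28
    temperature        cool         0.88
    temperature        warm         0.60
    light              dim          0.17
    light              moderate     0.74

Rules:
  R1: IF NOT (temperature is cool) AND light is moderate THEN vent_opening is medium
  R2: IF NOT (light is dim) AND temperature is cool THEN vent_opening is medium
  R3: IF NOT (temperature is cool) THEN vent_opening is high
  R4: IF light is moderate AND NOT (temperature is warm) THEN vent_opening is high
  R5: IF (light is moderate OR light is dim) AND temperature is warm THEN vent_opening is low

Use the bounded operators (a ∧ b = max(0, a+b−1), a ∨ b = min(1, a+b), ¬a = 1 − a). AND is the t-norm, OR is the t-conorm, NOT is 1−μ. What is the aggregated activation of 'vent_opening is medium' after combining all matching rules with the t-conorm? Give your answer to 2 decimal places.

R1: ¬cool=1−0.88=0.12, moderate=0.74; AND[max(0, a+b−1)] → w = 0.00
R2: ¬dim=1−0.17=0.83, cool=0.88; AND[max(0, a+b−1)] → w = 0.71
R3: ¬cool=1−0.88=0.12 → w = 0.12
R4: moderate=0.74, ¬warm=1−0.60=0.40; AND[max(0, a+b−1)] → w = 0.14
R5: (moderate=0.74 OR dim=0.17) = 0.91; AND[max(0, a+b−1)] with warm=0.60 → w = 0.51
Rules with consequent 'medium': {R1, R2} → strengths 0.00, 0.71
Aggregate via t-conorm [min(1, a+b)]: 0.71

0.71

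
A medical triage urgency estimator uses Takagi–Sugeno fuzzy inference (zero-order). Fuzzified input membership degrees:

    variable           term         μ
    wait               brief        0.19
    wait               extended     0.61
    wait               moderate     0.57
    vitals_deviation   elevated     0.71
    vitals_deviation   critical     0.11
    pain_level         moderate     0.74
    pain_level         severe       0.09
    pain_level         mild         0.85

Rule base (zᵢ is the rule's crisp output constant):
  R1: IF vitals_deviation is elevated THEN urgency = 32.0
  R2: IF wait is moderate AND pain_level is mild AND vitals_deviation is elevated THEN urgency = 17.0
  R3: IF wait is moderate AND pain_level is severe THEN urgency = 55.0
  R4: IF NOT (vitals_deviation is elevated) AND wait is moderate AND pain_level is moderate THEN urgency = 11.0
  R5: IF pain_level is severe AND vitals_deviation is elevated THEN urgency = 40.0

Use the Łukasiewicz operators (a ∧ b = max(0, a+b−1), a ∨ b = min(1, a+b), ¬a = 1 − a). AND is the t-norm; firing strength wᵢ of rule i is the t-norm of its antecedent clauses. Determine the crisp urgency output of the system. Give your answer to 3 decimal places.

29.679

R1 (z=32.0): elevated=0.71 → w = 0.71
R2 (z=17.0): moderate=0.57, mild=0.85, elevated=0.71; AND[max(0, a+b−1)] → w = 0.13
R3 (z=55.0): moderate=0.57, severe=0.09; AND[max(0, a+b−1)] → w = 0.00
R4 (z=11.0): ¬elevated=1−0.71=0.29, moderate=0.57, moderate=0.74; AND[max(0, a+b−1)] → w = 0.00
R5 (z=40.0): severe=0.09, elevated=0.71; AND[max(0, a+b−1)] → w = 0.00
Weighted average = (0.71·32.0 + 0.13·17.0 + 0.00·55.0 + 0.00·11.0 + 0.00·40.0) / (0.71 + 0.13 + 0.00 + 0.00 + 0.00)
  = 24.9300 / 0.8400 = 29.679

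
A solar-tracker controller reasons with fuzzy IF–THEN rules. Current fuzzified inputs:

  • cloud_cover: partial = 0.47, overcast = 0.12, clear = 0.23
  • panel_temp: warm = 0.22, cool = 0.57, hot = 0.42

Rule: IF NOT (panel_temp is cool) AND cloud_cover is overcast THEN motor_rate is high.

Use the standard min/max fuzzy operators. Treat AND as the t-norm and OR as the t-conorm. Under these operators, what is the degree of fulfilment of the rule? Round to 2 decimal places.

firing strength: ¬cool=1−0.57=0.43, overcast=0.12; AND[min(a, b)] → w = 0.12

0.12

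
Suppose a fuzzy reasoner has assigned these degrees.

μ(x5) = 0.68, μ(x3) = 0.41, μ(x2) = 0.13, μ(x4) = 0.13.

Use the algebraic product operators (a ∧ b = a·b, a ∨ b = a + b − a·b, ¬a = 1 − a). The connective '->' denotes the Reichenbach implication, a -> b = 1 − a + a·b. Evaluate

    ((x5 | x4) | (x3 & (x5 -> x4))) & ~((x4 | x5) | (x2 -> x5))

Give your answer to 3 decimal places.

x5 | x4 = a + b − a·b on (0.6800, 0.1300) = 0.7216
x5 -> x4  [Reichenbach: 1 − a + a·b] with a=0.6800, b=0.1300 → 0.4084
x3 & (x5 -> x4) = a·b on (0.4100, 0.4084) = 0.1674
(x5 | x4) | (x3 & (x5 -> x4)) = a + b − a·b on (0.7216, 0.1674) = 0.7682
x4 | x5 = a + b − a·b on (0.1300, 0.6800) = 0.7216
x2 -> x5  [Reichenbach: 1 − a + a·b] with a=0.1300, b=0.6800 → 0.9584
(x4 | x5) | (x2 -> x5) = a + b − a·b on (0.7216, 0.9584) = 0.9884
~((x4 | x5) | (x2 -> x5)) = 1 − 0.9884 = 0.0116
((x5 | x4) | (x3 & (x5 -> x4))) & ~((x4 | x5) | (x2 -> x5)) = a·b on (0.7682, 0.0116) = 0.0089

0.009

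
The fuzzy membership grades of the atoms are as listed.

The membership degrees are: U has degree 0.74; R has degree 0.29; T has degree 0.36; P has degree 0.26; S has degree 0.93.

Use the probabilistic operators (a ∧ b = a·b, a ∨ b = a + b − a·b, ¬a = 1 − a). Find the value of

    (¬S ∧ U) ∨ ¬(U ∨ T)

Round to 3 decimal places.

¬S = 1 − 0.9300 = 0.0700
¬S ∧ U = a·b on (0.0700, 0.7400) = 0.0518
U ∨ T = a + b − a·b on (0.7400, 0.3600) = 0.8336
¬(U ∨ T) = 1 − 0.8336 = 0.1664
(¬S ∧ U) ∨ ¬(U ∨ T) = a + b − a·b on (0.0518, 0.1664) = 0.2096

0.210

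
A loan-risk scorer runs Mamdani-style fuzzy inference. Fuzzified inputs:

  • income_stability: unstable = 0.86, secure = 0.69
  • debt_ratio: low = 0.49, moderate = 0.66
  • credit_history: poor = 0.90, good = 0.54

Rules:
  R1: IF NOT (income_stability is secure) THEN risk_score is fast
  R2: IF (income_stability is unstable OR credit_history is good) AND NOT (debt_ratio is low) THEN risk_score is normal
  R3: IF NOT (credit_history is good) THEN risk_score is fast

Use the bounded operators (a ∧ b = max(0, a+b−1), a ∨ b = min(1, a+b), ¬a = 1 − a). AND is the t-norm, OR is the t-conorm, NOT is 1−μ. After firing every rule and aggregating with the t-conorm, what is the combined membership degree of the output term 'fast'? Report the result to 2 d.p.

R1: ¬secure=1−0.69=0.31 → w = 0.31
R2: (unstable=0.86 OR good=0.54) = 1.00; AND[max(0, a+b−1)] with ¬low=1−0.49=0.51 → w = 0.51
R3: ¬good=1−0.54=0.46 → w = 0.46
Rules with consequent 'fast': {R1, R3} → strengths 0.31, 0.46
Aggregate via t-conorm [min(1, a+b)]: 0.77

0.77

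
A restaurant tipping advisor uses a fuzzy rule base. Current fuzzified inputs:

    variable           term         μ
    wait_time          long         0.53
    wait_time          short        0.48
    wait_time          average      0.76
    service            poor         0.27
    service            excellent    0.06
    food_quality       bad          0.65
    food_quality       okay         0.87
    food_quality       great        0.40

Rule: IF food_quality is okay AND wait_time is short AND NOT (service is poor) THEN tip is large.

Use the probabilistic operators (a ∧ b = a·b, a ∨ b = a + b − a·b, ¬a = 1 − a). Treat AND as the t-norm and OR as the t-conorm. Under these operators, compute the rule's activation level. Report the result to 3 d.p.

firing strength: okay=0.87, short=0.48, ¬poor=1−0.27=0.73; AND[a·b] → w = 0.3048

0.305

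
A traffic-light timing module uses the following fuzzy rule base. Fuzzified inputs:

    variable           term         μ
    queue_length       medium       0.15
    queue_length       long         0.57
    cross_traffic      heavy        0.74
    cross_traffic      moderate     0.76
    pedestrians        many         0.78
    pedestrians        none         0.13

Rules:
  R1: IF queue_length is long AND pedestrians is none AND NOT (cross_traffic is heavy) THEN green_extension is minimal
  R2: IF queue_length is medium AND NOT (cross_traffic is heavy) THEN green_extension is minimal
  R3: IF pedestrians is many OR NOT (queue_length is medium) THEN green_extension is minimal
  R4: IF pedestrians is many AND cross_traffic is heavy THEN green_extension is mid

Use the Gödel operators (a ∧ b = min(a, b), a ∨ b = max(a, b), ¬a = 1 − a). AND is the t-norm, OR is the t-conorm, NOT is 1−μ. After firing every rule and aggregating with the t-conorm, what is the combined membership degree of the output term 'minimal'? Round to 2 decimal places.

0.85

R1: long=0.57, none=0.13, ¬heavy=1−0.74=0.26; AND[min(a, b)] → w = 0.13
R2: medium=0.15, ¬heavy=1−0.74=0.26; AND[min(a, b)] → w = 0.15
R3: many=0.78, ¬medium=1−0.15=0.85; OR[max(a, b)] → w = 0.85
R4: many=0.78, heavy=0.74; AND[min(a, b)] → w = 0.74
Rules with consequent 'minimal': {R1, R2, R3} → strengths 0.13, 0.15, 0.85
Aggregate via t-conorm [max(a, b)]: 0.85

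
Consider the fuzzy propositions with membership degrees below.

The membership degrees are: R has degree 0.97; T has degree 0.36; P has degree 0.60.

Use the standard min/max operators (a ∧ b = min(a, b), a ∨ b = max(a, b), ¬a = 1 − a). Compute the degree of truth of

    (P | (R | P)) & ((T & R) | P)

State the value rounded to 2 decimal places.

R | P = max(a, b) on (0.97, 0.60) = 0.97
P | (R | P) = max(a, b) on (0.60, 0.97) = 0.97
T & R = min(a, b) on (0.36, 0.97) = 0.36
(T & R) | P = max(a, b) on (0.36, 0.60) = 0.60
(P | (R | P)) & ((T & R) | P) = min(a, b) on (0.97, 0.60) = 0.60

0.60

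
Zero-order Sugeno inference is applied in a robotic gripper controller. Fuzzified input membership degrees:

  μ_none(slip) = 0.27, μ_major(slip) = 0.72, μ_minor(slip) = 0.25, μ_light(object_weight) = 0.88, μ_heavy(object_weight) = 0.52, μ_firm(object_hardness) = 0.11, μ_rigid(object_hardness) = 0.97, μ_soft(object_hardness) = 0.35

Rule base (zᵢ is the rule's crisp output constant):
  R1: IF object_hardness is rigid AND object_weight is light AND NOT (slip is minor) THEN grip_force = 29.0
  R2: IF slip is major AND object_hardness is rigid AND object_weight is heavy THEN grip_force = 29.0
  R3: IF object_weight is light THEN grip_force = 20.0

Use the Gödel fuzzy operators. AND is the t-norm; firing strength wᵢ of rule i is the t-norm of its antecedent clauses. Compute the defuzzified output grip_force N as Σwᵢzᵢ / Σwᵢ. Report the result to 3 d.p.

25.316

R1 (z=29.0): rigid=0.97, light=0.88, ¬minor=1−0.25=0.75; AND[min(a, b)] → w = 0.75
R2 (z=29.0): major=0.72, rigid=0.97, heavy=0.52; AND[min(a, b)] → w = 0.52
R3 (z=20.0): light=0.88 → w = 0.88
Weighted average = (0.75·29.0 + 0.52·29.0 + 0.88·20.0) / (0.75 + 0.52 + 0.88)
  = 54.4300 / 2.1500 = 25.316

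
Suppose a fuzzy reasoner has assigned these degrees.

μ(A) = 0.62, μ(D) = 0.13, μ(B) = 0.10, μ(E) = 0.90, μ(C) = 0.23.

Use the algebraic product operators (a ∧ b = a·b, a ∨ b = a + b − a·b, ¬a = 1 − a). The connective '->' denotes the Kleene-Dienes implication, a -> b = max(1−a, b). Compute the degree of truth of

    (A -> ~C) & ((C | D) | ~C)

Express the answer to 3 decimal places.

~C = 1 − 0.2300 = 0.7700
A -> ~C  [Kleene-Dienes: max(1−a, b)] with a=0.6200, b=0.7700 → 0.7700
C | D = a + b − a·b on (0.2300, 0.1300) = 0.3301
~C = 1 − 0.2300 = 0.7700
(C | D) | ~C = a + b − a·b on (0.3301, 0.7700) = 0.8459
(A -> ~C) & ((C | D) | ~C) = a·b on (0.7700, 0.8459) = 0.6514

0.651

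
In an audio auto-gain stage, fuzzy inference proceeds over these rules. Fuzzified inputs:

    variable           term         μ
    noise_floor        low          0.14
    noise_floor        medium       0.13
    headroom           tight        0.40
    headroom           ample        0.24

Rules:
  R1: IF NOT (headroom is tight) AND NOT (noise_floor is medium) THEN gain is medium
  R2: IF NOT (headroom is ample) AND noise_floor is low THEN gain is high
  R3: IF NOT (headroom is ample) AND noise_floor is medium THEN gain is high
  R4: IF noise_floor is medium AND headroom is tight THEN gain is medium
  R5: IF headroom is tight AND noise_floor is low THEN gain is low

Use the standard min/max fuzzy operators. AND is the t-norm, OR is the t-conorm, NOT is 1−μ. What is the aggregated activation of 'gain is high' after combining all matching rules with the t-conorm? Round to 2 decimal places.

0.14

R1: ¬tight=1−0.40=0.60, ¬medium=1−0.13=0.87; AND[min(a, b)] → w = 0.60
R2: ¬ample=1−0.24=0.76, low=0.14; AND[min(a, b)] → w = 0.14
R3: ¬ample=1−0.24=0.76, medium=0.13; AND[min(a, b)] → w = 0.13
R4: medium=0.13, tight=0.40; AND[min(a, b)] → w = 0.13
R5: tight=0.40, low=0.14; AND[min(a, b)] → w = 0.14
Rules with consequent 'high': {R2, R3} → strengths 0.14, 0.13
Aggregate via t-conorm [max(a, b)]: 0.14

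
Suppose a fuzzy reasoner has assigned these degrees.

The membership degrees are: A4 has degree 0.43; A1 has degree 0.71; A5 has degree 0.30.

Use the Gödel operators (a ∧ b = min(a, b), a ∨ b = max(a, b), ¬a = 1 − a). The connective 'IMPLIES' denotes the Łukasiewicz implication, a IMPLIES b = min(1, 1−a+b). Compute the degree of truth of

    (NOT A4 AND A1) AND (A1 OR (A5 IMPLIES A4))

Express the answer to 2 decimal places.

NOT A4 = 1 − 0.43 = 0.57
NOT A4 AND A1 = min(a, b) on (0.57, 0.71) = 0.57
A5 IMPLIES A4  [Łukasiewicz: min(1, 1−a+b)] with a=0.30, b=0.43 → 1.00
A1 OR (A5 IMPLIES A4) = max(a, b) on (0.71, 1.00) = 1.00
(NOT A4 AND A1) AND (A1 OR (A5 IMPLIES A4)) = min(a, b) on (0.57, 1.00) = 0.57

0.57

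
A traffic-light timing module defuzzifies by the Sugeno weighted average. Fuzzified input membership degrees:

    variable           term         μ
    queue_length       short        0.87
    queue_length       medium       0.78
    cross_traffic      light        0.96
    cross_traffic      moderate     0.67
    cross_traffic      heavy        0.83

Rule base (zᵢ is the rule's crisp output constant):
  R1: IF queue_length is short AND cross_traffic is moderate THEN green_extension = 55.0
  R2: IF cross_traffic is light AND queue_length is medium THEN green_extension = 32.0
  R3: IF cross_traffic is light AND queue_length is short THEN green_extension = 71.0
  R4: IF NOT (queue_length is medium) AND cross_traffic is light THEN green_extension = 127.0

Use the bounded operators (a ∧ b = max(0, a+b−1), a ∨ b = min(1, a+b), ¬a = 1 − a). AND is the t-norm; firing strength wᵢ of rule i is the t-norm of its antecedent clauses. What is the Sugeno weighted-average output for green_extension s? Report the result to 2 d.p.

R1 (z=55.0): short=0.87, moderate=0.67; AND[max(0, a+b−1)] → w = 0.54
R2 (z=32.0): light=0.96, medium=0.78; AND[max(0, a+b−1)] → w = 0.74
R3 (z=71.0): light=0.96, short=0.87; AND[max(0, a+b−1)] → w = 0.83
R4 (z=127.0): ¬medium=1−0.78=0.22, light=0.96; AND[max(0, a+b−1)] → w = 0.18
Weighted average = (0.54·55.0 + 0.74·32.0 + 0.83·71.0 + 0.18·127.0) / (0.54 + 0.74 + 0.83 + 0.18)
  = 135.1700 / 2.2900 = 59.03

59.03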